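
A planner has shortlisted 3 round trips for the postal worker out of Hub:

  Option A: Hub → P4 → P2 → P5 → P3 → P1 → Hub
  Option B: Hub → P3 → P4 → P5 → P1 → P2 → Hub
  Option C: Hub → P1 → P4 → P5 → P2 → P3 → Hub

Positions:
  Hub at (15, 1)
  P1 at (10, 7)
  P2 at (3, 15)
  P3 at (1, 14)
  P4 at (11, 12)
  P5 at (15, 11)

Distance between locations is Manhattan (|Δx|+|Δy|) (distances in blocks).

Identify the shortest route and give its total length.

68 blocks — Option C is the shortest.

Option A: 15 + 11 + 16 + 17 + 16 + 11 = 86
Option B: 27 + 12 + 5 + 9 + 15 + 26 = 94
Option C: 11 + 6 + 5 + 16 + 3 + 27 = 68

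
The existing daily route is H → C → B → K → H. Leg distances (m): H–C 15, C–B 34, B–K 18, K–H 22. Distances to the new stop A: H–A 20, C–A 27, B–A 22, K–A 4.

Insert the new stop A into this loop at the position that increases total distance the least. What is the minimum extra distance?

Insertion cost between consecutive stops i–j is d(i,A) + d(A,j) − d(i,j):
  between H and C: 20 + 27 − 15 = 32
  between C and B: 27 + 22 − 34 = 15
  between B and K: 22 + 4 − 18 = 8
  between K and H: 4 + 20 − 22 = 2
Cheapest insertion is between K and H, adding 2.
New total = 89 + 2 = 91.

+2 m — insert A between K and H.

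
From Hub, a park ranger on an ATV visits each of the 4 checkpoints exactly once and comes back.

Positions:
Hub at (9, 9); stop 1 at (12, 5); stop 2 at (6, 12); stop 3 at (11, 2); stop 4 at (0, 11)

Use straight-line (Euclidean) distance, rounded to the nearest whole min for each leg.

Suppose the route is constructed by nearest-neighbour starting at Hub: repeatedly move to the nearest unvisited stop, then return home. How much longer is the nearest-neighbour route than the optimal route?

Hub: stop 2=4, stop 1=5, stop 3=7, stop 4=9 ⇒ stop 2
stop 2: stop 4=6, stop 1=9, stop 3=11 ⇒ stop 4
stop 4: stop 1=13, stop 3=14 ⇒ stop 1
stop 1: stop 3=3 ⇒ stop 3
NN route Hub → stop 2 → stop 4 → stop 1 → stop 3 → Hub costs 33.
Optimal: Hub → stop 1 → stop 3 → stop 4 → stop 2 → Hub costs 32 (by enumerating all 12 distinct tours).
Excess = 33 − 32 = 1.

The nearest-neighbour route is 1 min longer than optimal.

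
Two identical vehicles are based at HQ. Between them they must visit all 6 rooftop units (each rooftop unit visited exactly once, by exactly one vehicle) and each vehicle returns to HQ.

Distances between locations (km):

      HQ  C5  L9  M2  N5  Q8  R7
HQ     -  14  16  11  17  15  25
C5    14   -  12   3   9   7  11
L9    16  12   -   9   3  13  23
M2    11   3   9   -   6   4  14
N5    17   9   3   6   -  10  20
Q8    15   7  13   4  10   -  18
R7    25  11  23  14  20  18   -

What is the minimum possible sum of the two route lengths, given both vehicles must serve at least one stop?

94 km — the smallest possible combined total.

Check every non-empty split of the stops between the two vehicles; for each half take its own optimal tour:
  {C5} + {L9, M2, N5, Q8, R7}: 28 + 72 = 100
  {L9} + {C5, M2, N5, Q8, R7}: 32 + 70 = 102
  {C5, L9} + {M2, N5, Q8, R7}: 42 + 70 = 112
  {M2} + {C5, L9, N5, Q8, R7}: 22 + 72 = 94
  {C5, M2} + {L9, N5, Q8, R7}: 28 + 72 = 100
  {L9, M2} + {C5, N5, Q8, R7}: 36 + 70 = 106
  … (31 splits in total)
Best: vehicle 1 HQ → M2 → HQ = 22; vehicle 2 HQ → C5 → R7 → Q8 → N5 → L9 → HQ = 72; combined 94.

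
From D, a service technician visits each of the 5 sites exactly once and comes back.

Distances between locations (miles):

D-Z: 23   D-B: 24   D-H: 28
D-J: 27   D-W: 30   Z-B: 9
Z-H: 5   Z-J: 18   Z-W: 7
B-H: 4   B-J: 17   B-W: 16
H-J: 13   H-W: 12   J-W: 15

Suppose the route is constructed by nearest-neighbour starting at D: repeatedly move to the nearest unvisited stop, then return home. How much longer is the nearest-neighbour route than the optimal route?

D: Z=23, B=24, J=27, H=28, W=30 ⇒ Z
Z: H=5, W=7, B=9, J=18 ⇒ H
H: B=4, W=12, J=13 ⇒ B
B: W=16, J=17 ⇒ W
W: J=15 ⇒ J
NN route D → Z → H → B → W → J → D costs 90.
Optimal: D → B → H → Z → W → J → D costs 82 (by enumerating all 60 distinct tours).
Excess = 90 − 82 = 8.

8 miles longer than the optimal tour.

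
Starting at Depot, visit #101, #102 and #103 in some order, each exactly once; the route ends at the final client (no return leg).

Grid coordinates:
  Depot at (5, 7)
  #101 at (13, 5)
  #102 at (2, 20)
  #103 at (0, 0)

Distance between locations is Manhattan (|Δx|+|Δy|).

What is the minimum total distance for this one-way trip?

There are 3! = 6 possible orderings.
Depot→#101→#102→#103: 10+26+22 = 58
Depot→#101→#103→#102: 10+18+22 = 50
Depot→#102→#101→#103: 16+26+18 = 60
Depot→#102→#103→#101: 16+22+18 = 56
Depot→#103→#101→#102: 12+18+26 = 56
Depot→#103→#102→#101: 12+22+26 = 60
The minimum is 50.
One shortest path: Depot → #101 → #103 → #102.

Minimum one-way distance = 50.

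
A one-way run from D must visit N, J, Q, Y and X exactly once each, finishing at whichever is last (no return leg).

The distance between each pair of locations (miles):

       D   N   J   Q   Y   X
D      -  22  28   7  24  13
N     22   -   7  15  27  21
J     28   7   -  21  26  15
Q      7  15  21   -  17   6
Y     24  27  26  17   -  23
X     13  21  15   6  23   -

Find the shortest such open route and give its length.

There are 5! = 120 possible orderings.
D - N - J - Q - Y - X: 22+7+21+17+23 = 90
D - N - J - Q - X - Y: 22+7+21+6+23 = 79
D - N - J - Y - Q - X: 22+7+26+17+6 = 78
D - N - J - Y - X - Q: 22+7+26+23+6 = 84
D - N - J - X - Q - Y: 22+7+15+6+17 = 67
D - N - J - X - Y - Q: 22+7+15+23+17 = 84
D - N - Q - J - Y - X: 22+15+21+26+23 = 107
D - N - Q - J - X - Y: 22+15+21+15+23 = 96
D - N - Q - Y - J - X: 22+15+17+26+15 = 95
D - N - Q - Y - X - J: 22+15+17+23+15 = 92
D - N - Q - X - J - Y: 22+15+6+15+26 = 84
D - N - Q - X - Y - J: 22+15+6+23+26 = 92
D - N - Y - J - Q - X: 22+27+26+21+6 = 102
D - N - Y - J - X - Q: 22+27+26+15+6 = 96
… (106 more)
D - Q - X - J - N - Y: 7+6+15+7+27 = 62  ← best
The minimum is 62.
One shortest path: D → Q → X → J → N → Y.

Shortest open route: 62 miles.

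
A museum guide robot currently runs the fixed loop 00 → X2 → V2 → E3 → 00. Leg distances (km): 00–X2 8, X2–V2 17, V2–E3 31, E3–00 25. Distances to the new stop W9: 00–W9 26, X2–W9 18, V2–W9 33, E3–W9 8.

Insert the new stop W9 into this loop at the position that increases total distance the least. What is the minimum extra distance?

Insertion cost between consecutive stops i–j is d(i,W9) + d(W9,j) − d(i,j):
  between 00 and X2: 26 + 18 − 8 = 36
  between X2 and V2: 18 + 33 − 17 = 34
  between V2 and E3: 33 + 8 − 31 = 10
  between E3 and 00: 8 + 26 − 25 = 9
Cheapest insertion is between E3 and 00, adding 9.
New total = 81 + 9 = 90.

Adding 9 km by placing W9 on the E3–00 leg.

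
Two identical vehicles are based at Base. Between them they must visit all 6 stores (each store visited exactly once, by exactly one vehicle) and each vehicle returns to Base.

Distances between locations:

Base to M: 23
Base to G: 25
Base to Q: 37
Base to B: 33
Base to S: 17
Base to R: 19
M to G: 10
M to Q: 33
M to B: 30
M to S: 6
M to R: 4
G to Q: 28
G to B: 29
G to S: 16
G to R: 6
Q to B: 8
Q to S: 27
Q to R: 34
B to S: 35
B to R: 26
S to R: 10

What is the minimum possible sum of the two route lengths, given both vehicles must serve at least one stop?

136 — the smallest possible combined total.

Try each way of splitting the stops between the two vehicles (each non-empty) and, for each split, find the best tour for each vehicle:
  {M} + {G, Q, B, S, R}: 46 + 102 = 148
  {G} + {M, Q, B, S, R}: 50 + 97 = 147
  {M, G} + {Q, B, S, R}: 58 + 97 = 155
  {Q} + {M, G, B, S, R}: 74 + 95 = 169
  {M, Q} + {G, B, S, R}: 93 + 95 = 188
  {G, Q} + {M, B, S, R}: 90 + 86 = 176
  … (31 splits in total)
  {Q, B} + {M, G, S, R}: 78 + 58 = 136  ← best
Best: vehicle 1 Base → Q → B → Base = 78; vehicle 2 Base → G → R → M → S → Base = 58; combined 136.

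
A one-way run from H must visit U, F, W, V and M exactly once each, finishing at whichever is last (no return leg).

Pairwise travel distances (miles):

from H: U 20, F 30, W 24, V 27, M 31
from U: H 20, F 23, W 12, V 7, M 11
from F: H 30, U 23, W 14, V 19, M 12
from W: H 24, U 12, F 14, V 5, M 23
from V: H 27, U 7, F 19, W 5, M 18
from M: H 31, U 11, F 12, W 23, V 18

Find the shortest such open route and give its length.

Shortest open route: 58 miles.

There are 5! = 120 possible orderings.
H → U → F → W → V → M: 20+23+14+5+18 = 80
H → U → F → W → M → V: 20+23+14+23+18 = 98
H → U → F → V → W → M: 20+23+19+5+23 = 90
H → U → F → V → M → W: 20+23+19+18+23 = 103
H → U → F → M → W → V: 20+23+12+23+5 = 83
H → U → F → M → V → W: 20+23+12+18+5 = 78
H → U → W → F → V → M: 20+12+14+19+18 = 83
H → U → W → F → M → V: 20+12+14+12+18 = 76
H → U → W → V → F → M: 20+12+5+19+12 = 68
H → U → W → V → M → F: 20+12+5+18+12 = 67
H → U → W → M → F → V: 20+12+23+12+19 = 86
H → U → W → M → V → F: 20+12+23+18+19 = 92
H → U → V → F → W → M: 20+7+19+14+23 = 83
H → U → V → F → M → W: 20+7+19+12+23 = 81
… (106 more)
H → U → V → W → F → M: 20+7+5+14+12 = 58  ← best
The minimum is 58.
One shortest path: H → U → V → W → F → M.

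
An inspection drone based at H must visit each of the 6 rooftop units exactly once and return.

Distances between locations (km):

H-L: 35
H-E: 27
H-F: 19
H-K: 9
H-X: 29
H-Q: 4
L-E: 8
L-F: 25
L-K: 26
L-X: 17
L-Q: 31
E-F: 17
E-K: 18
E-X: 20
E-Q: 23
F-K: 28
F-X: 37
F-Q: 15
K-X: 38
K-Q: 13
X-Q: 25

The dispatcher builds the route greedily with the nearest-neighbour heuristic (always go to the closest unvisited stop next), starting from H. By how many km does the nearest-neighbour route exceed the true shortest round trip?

The nearest-neighbour route is 8 km longer than optimal.

H: Q=4, K=9, F=19, E=27, X=29, L=35 ⇒ Q
Q: K=13, F=15, E=23, X=25, L=31 ⇒ K
K: E=18, L=26, F=28, X=38 ⇒ E
E: L=8, F=17, X=20 ⇒ L
L: X=17, F=25 ⇒ X
X: F=37 ⇒ F
NN route H → Q → K → E → L → X → F → H costs 116.
Optimal: H → F → E → L → X → Q → K → H costs 108 (by enumerating all 360 distinct tours).
Excess = 116 − 108 = 8.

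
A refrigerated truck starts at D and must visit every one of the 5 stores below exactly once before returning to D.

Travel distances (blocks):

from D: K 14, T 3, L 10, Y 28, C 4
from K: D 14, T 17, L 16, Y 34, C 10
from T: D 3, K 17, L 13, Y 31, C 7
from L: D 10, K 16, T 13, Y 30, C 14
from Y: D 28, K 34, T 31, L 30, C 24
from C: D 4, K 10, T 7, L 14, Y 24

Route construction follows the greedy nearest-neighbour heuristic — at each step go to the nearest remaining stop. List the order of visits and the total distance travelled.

From D: distances to unvisited — T=3, C=4, L=10, K=14, Y=28. Nearest is T (3).
From T: distances to unvisited — C=7, L=13, K=17, Y=31. Nearest is C (7).
From C: distances to unvisited — K=10, L=14, Y=24. Nearest is K (10).
From K: distances to unvisited — L=16, Y=34. Nearest is L (16).
From L: distances to unvisited — Y=30. Nearest is Y (30).
Return Y→D: 28.
Total = 3 + 7 + 10 + 16 + 30 + 28 = 94.

Nearest-neighbour total = 94 blocks; route D → T → C → K → L → Y → D.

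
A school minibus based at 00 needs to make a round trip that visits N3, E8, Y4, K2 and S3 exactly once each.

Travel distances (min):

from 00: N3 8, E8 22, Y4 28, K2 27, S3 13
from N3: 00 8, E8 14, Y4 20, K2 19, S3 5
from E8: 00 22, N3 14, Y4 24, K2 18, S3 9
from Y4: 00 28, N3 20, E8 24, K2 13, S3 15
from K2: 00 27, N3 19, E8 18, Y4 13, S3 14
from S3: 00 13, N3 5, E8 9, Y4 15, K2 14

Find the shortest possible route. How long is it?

Minimum total distance: 81 min.

There are 60 distinct closed tours to check (reversals are equivalent).
00-N3-E8-Y4-K2-S3-00: 8+14+24+13+14+13 = 86
00-N3-E8-Y4-S3-K2-00: 8+14+24+15+14+27 = 102
00-N3-E8-K2-Y4-S3-00: 8+14+18+13+15+13 = 81
00-N3-E8-K2-S3-Y4-00: 8+14+18+14+15+28 = 97
00-N3-E8-S3-Y4-K2-00: 8+14+9+15+13+27 = 86
00-N3-E8-S3-K2-Y4-00: 8+14+9+14+13+28 = 86
00-N3-Y4-E8-K2-S3-00: 8+20+24+18+14+13 = 97
00-N3-Y4-E8-S3-K2-00: 8+20+24+9+14+27 = 102
00-N3-Y4-K2-E8-S3-00: 8+20+13+18+9+13 = 81
00-N3-Y4-K2-S3-E8-00: 8+20+13+14+9+22 = 86
00-N3-Y4-S3-E8-K2-00: 8+20+15+9+18+27 = 97
00-N3-Y4-S3-K2-E8-00: 8+20+15+14+18+22 = 97
00-N3-K2-E8-Y4-S3-00: 8+19+18+24+15+13 = 97
00-N3-K2-E8-S3-Y4-00: 8+19+18+9+15+28 = 97
… (46 more)
The minimum is 81.
One optimal route: 00 → N3 → E8 → K2 → Y4 → S3 → 00 (or its reverse).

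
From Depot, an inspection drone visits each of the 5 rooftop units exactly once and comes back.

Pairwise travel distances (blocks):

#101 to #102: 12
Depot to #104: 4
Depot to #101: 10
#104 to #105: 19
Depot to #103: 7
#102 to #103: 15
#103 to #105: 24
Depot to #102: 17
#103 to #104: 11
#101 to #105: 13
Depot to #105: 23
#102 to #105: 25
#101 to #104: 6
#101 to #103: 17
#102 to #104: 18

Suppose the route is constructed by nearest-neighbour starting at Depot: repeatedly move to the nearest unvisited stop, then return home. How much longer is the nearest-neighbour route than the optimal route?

From Depot: #104=4, #103=7, #101=10, #102=17, #105=23 → choose #104 (4).
From #104: #101=6, #103=11, #102=18, #105=19 → choose #101 (6).
From #101: #102=12, #105=13, #103=17 → choose #102 (12).
From #102: #103=15, #105=25 → choose #103 (15).
From #103: #105=24 → choose #105 (24).
NN route Depot → #104 → #101 → #102 → #103 → #105 → Depot costs 84.
Optimal: Depot → #103 → #102 → #101 → #105 → #104 → Depot costs 70 (by enumerating all 60 distinct tours).
Excess = 84 − 70 = 14.

The nearest-neighbour route is 14 blocks longer than optimal.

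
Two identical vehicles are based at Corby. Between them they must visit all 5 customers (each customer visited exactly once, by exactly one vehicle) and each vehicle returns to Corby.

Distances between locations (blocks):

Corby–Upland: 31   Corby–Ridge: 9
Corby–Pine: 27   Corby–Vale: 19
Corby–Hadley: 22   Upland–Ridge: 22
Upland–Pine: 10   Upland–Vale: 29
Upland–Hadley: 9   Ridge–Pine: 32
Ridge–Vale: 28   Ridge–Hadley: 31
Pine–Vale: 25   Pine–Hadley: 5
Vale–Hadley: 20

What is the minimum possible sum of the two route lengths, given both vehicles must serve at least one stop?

Minimum combined distance: 103 blocks.

Check every non-empty split of the stops between the two vehicles; for each half take its own optimal tour:
  {Upland} + {Ridge, Pine, Vale, Hadley}: 62 + 85 = 147
  {Ridge} + {Upland, Pine, Vale, Hadley}: 18 + 85 = 103
  {Upland, Ridge} + {Pine, Vale, Hadley}: 62 + 71 = 133
  {Pine} + {Upland, Ridge, Vale, Hadley}: 54 + 79 = 133
  {Upland, Pine} + {Ridge, Vale, Hadley}: 68 + 79 = 147
  {Ridge, Pine} + {Upland, Vale, Hadley}: 68 + 79 = 147
  … (15 splits in total)
Best: vehicle 1 Corby → Ridge → Corby = 18; vehicle 2 Corby → Upland → Pine → Hadley → Vale → Corby = 85; combined 103.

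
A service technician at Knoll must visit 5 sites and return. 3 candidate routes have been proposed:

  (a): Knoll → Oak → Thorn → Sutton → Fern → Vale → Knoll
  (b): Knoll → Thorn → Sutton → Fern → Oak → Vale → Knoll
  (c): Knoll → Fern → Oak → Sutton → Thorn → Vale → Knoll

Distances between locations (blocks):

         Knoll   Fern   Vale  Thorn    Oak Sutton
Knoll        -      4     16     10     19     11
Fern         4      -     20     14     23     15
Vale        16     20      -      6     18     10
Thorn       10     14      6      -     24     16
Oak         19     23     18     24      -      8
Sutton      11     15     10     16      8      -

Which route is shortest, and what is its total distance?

(a): 19 + 24 + 16 + 15 + 20 + 16 = 110
(b): 10 + 16 + 15 + 23 + 18 + 16 = 98
(c): 4 + 23 + 8 + 16 + 6 + 16 = 73

73 blocks — (c) is the shortest.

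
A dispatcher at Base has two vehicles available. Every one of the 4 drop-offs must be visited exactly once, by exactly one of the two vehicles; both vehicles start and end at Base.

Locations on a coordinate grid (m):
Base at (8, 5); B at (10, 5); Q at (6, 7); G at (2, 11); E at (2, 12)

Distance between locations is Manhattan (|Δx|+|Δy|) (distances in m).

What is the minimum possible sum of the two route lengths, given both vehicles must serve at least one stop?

There are 2^3 − 1 = 7 ways to divide the 4 stops into two non-empty groups. For each, the best each vehicle can do is its own shortest tour through its group:
  {B} + {Q, G, E}: 4 + 26 = 30
  {Q} + {B, G, E}: 8 + 30 = 38
  {B, Q} + {G, E}: 12 + 26 = 38
  {G} + {B, Q, E}: 24 + 30 = 54
  {B, G} + {Q, E}: 28 + 26 = 54
  {Q, G} + {B, E}: 24 + 30 = 54
  … (7 splits in total)
Best: vehicle 1 Base → B → Base = 4; vehicle 2 Base → Q → G → E → Base = 26; combined 30.

30 m — the smallest possible combined total.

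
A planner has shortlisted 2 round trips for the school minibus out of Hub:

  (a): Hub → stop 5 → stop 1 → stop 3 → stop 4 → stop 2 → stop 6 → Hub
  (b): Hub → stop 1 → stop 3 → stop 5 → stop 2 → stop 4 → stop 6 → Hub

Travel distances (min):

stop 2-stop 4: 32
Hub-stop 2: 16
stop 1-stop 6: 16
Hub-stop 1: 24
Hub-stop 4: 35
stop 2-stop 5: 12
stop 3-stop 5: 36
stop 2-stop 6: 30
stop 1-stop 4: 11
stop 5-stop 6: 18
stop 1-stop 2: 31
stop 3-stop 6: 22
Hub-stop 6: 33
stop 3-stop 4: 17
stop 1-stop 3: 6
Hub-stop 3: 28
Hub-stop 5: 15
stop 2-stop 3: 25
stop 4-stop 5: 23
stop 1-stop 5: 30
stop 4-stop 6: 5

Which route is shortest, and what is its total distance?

Shortest is (b), total 148 min.

(a): 15 + 30 + 6 + 17 + 32 + 30 + 33 = 163
(b): 24 + 6 + 36 + 12 + 32 + 5 + 33 = 148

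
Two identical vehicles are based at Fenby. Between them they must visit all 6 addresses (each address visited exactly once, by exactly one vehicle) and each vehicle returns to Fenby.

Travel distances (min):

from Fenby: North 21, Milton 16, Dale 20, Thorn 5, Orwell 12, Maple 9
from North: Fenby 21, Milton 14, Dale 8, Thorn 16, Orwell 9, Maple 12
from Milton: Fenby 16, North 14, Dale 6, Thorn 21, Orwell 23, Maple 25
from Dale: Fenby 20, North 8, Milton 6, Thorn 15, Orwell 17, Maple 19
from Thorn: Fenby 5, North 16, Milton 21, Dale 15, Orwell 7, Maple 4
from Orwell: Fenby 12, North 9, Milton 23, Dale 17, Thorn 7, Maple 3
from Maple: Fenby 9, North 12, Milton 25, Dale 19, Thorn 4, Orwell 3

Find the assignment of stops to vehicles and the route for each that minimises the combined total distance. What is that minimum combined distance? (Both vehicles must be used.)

Check every non-empty split of the stops between the two vehicles; for each half take its own optimal tour:
  {North} + {Milton, Dale, Thorn, Orwell, Maple}: 42 + 51 = 93
  {Milton} + {North, Dale, Thorn, Orwell, Maple}: 32 + 49 = 81
  {North, Milton} + {Dale, Thorn, Orwell, Maple}: 51 + 49 = 100
  {Dale} + {North, Milton, Thorn, Orwell, Maple}: 40 + 51 = 91
  {North, Dale} + {Milton, Thorn, Orwell, Maple}: 49 + 51 = 100
  {Milton, Dale} + {North, Thorn, Orwell, Maple}: 42 + 42 = 84
  … (31 splits in total)
  {Thorn} + {North, Milton, Dale, Orwell, Maple}: 10 + 51 = 61  ← best
Best: vehicle 1 Fenby → Thorn → Fenby = 10; vehicle 2 Fenby → Milton → Dale → North → Orwell → Maple → Fenby = 51; combined 61.

61 min — the smallest possible combined total.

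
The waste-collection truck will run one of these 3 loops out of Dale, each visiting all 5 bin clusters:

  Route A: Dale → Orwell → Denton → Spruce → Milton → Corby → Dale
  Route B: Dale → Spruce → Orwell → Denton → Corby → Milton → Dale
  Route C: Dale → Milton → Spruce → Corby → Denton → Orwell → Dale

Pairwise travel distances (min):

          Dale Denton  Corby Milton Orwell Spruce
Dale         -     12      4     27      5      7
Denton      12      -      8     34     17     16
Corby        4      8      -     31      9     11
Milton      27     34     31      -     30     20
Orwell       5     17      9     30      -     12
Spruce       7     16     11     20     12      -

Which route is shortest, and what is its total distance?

Route A: 5 + 17 + 16 + 20 + 31 + 4 = 93
Route B: 7 + 12 + 17 + 8 + 31 + 27 = 102
Route C: 27 + 20 + 11 + 8 + 17 + 5 = 88

Shortest is Route C, total 88 min.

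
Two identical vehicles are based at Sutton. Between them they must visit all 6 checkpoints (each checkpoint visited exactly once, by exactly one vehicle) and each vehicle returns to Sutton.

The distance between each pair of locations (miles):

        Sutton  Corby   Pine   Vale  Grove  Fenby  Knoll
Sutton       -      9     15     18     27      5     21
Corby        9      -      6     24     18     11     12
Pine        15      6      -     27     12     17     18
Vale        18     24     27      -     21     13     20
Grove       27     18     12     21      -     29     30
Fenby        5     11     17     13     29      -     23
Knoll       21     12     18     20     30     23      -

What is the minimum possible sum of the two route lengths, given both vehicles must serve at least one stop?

There are 2^5 − 1 = 31 ways to divide the 6 stops into two non-empty groups. For each, the best each vehicle can do is its own shortest tour through its group:
  {Corby} + {Pine, Vale, Grove, Fenby, Knoll}: 18 + 90 = 108
  {Pine} + {Corby, Vale, Grove, Fenby, Knoll}: 30 + 90 = 120
  {Corby, Pine} + {Vale, Grove, Fenby, Knoll}: 30 + 90 = 120
  {Vale} + {Corby, Pine, Grove, Fenby, Knoll}: 36 + 85 = 121
  {Corby, Vale} + {Pine, Grove, Fenby, Knoll}: 51 + 85 = 136
  {Pine, Vale} + {Corby, Grove, Fenby, Knoll}: 60 + 85 = 145
  … (31 splits in total)
  {Fenby} + {Corby, Pine, Vale, Grove, Knoll}: 10 + 89 = 99  ← best
Best: vehicle 1 Sutton → Fenby → Sutton = 10; vehicle 2 Sutton → Corby → Pine → Grove → Vale → Knoll → Sutton = 89; combined 99.

99 miles — the smallest possible combined total.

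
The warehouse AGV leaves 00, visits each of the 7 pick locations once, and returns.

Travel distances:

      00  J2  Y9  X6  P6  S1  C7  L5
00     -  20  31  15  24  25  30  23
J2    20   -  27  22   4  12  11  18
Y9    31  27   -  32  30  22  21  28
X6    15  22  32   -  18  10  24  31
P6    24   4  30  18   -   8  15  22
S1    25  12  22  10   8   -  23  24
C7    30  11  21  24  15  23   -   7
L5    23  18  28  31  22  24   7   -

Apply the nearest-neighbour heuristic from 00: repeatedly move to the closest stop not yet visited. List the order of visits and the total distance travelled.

Nearest-neighbour total = 114; route 00 → X6 → S1 → P6 → J2 → C7 → L5 → Y9 → 00.

At 00 the remaining stops are X6 15, J2 20, L5 23, P6 24, S1 25, C7 30, Y9 31; go to X6.
At X6 the remaining stops are S1 10, P6 18, J2 22, C7 24, L5 31, Y9 32; go to S1.
At S1 the remaining stops are P6 8, J2 12, Y9 22, C7 23, L5 24; go to P6.
At P6 the remaining stops are J2 4, C7 15, L5 22, Y9 30; go to J2.
At J2 the remaining stops are C7 11, L5 18, Y9 27; go to C7.
At C7 the remaining stops are L5 7, Y9 21; go to L5.
At L5 the remaining stops are Y9 28; go to Y9.
Return Y9→00: 31.
Total = 15 + 10 + 8 + 4 + 11 + 7 + 28 + 31 = 114.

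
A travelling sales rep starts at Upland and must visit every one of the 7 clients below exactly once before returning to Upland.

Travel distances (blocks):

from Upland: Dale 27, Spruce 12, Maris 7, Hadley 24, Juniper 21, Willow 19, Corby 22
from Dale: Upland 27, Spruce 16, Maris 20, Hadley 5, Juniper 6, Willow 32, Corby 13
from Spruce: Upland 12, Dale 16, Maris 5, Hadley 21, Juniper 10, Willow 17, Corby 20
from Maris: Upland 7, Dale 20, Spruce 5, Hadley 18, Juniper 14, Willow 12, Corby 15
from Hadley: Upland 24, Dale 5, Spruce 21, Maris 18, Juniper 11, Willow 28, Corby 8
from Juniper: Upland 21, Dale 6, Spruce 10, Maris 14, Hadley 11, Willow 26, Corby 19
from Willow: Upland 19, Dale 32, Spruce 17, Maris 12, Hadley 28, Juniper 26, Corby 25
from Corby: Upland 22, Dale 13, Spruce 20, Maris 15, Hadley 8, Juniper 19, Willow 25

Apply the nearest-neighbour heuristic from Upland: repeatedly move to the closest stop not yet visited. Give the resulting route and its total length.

Upland → [Maris:7 / Spruce:12 / Willow:19 / Juniper:21 / Corby:22 / Hadley:24 / Dale:27] → Maris (7)
Maris → [Spruce:5 / Willow:12 / Juniper:14 / Corby:15 / Hadley:18 / Dale:20] → Spruce (5)
Spruce → [Juniper:10 / Dale:16 / Willow:17 / Corby:20 / Hadley:21] → Juniper (10)
Juniper → [Dale:6 / Hadley:11 / Corby:19 / Willow:26] → Dale (6)
Dale → [Hadley:5 / Corby:13 / Willow:32] → Hadley (5)
Hadley → [Corby:8 / Willow:28] → Corby (8)
Corby → [Willow:25] → Willow (25)
Return Willow→Upland: 19.
Total = 7 + 5 + 10 + 6 + 5 + 8 + 25 + 19 = 85.

Total distance 85 blocks via the nearest-neighbour route Upland → Maris → Spruce → Juniper → Dale → Hadley → Corby → Willow → Upland.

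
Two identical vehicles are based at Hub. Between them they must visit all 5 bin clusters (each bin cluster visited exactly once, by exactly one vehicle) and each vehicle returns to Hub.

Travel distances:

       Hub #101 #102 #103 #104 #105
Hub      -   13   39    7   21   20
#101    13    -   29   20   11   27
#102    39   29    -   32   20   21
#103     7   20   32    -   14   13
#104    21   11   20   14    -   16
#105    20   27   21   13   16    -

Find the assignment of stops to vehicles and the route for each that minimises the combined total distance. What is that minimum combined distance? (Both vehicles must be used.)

Check every non-empty split of the stops between the two vehicles; for each half take its own optimal tour:
  {#101} + {#102, #103, #104, #105}: 26 + 82 = 108
  {#102} + {#101, #103, #104, #105}: 78 + 60 = 138
  {#101, #102} + {#103, #104, #105}: 81 + 57 = 138
  {#103} + {#101, #102, #104, #105}: 14 + 85 = 99
  {#101, #103} + {#102, #104, #105}: 40 + 82 = 122
  {#102, #103} + {#101, #104, #105}: 78 + 60 = 138
  … (15 splits in total)
Best: vehicle 1 Hub → #103 → Hub = 14; vehicle 2 Hub → #101 → #104 → #102 → #105 → Hub = 85; combined 99.

Minimum combined distance: 99.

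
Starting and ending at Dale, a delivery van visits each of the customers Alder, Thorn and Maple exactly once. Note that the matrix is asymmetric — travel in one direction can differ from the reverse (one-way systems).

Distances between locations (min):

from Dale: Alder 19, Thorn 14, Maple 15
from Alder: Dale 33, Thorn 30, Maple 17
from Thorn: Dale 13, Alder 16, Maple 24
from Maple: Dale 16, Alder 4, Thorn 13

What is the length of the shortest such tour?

Minimum total distance: 62 min.

Dale - Alder - Thorn - Maple - Dale: 19+30+24+16 = 89
Dale - Alder - Maple - Thorn - Dale: 19+17+13+13 = 62
Dale - Thorn - Alder - Maple - Dale: 14+16+17+16 = 63
Dale - Thorn - Maple - Alder - Dale: 14+24+4+33 = 75
Dale - Maple - Alder - Thorn - Dale: 15+4+30+13 = 62
Dale - Maple - Thorn - Alder - Dale: 15+13+16+33 = 77
The minimum is 62.
One optimal route: Dale → Alder → Maple → Thorn → Dale.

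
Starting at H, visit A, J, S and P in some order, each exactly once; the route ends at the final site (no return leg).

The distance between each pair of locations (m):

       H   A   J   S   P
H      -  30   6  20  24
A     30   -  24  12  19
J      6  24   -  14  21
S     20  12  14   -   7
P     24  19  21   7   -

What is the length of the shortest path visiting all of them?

There are 4! = 24 possible orderings.
H→A→J→S→P: 30+24+14+7 = 75
H→A→J→P→S: 30+24+21+7 = 82
H→A→S→J→P: 30+12+14+21 = 77
H→A→S→P→J: 30+12+7+21 = 70
H→A→P→J→S: 30+19+21+14 = 84
H→A→P→S→J: 30+19+7+14 = 70
H→J→A→S→P: 6+24+12+7 = 49
H→J→A→P→S: 6+24+19+7 = 56
H→J→S→A→P: 6+14+12+19 = 51
H→J→S→P→A: 6+14+7+19 = 46
H→J→P→A→S: 6+21+19+12 = 58
H→J→P→S→A: 6+21+7+12 = 46
H→S→A→J→P: 20+12+24+21 = 77
H→S→A→P→J: 20+12+19+21 = 72
… (10 more)
The minimum is 46.
One shortest path: H → J → S → P → A.

46 m — the minimum one-way total.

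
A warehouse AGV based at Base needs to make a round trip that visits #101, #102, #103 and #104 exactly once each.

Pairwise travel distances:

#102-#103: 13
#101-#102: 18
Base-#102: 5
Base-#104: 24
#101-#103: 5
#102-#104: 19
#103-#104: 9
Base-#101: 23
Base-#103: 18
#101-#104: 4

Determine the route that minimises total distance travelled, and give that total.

Shortest round trip = 51.

With 4 stops there are 4!/2 = 12 distinct round trips (a route and its reverse cost the same).
Base → #101 → #102 → #103 → #104 → Base: 23+18+13+9+24 = 87
Base → #101 → #102 → #104 → #103 → Base: 23+18+19+9+18 = 87
Base → #101 → #103 → #102 → #104 → Base: 23+5+13+19+24 = 84
Base → #101 → #103 → #104 → #102 → Base: 23+5+9+19+5 = 61
Base → #101 → #104 → #102 → #103 → Base: 23+4+19+13+18 = 77
Base → #101 → #104 → #103 → #102 → Base: 23+4+9+13+5 = 54
Base → #102 → #101 → #103 → #104 → Base: 5+18+5+9+24 = 61
Base → #102 → #101 → #104 → #103 → Base: 5+18+4+9+18 = 54
Base → #102 → #103 → #101 → #104 → Base: 5+13+5+4+24 = 51
Base → #102 → #104 → #101 → #103 → Base: 5+19+4+5+18 = 51
Base → #103 → #101 → #102 → #104 → Base: 18+5+18+19+24 = 84
Base → #103 → #102 → #101 → #104 → Base: 18+13+18+4+24 = 77
The minimum is 51.
One optimal route: Base → #102 → #103 → #101 → #104 → Base (or its reverse).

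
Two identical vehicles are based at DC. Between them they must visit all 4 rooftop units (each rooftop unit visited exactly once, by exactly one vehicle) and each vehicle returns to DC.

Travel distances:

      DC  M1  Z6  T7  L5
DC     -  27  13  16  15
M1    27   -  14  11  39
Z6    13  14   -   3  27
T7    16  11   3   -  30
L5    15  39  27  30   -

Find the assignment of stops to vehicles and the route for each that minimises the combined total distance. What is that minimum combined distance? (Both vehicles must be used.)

Minimum combined distance: 84.

Try each way of splitting the stops between the two vehicles (each non-empty) and, for each split, find the best tour for each vehicle:
  {M1} + {Z6, T7, L5}: 54 + 61 = 115
  {Z6} + {M1, T7, L5}: 26 + 81 = 107
  {M1, Z6} + {T7, L5}: 54 + 61 = 115
  {T7} + {M1, Z6, L5}: 32 + 81 = 113
  {M1, T7} + {Z6, L5}: 54 + 55 = 109
  {Z6, T7} + {M1, L5}: 32 + 81 = 113
  … (7 splits in total)
  {M1, Z6, T7} + {L5}: 54 + 30 = 84  ← best
Best: vehicle 1 DC → M1 → T7 → Z6 → DC = 54; vehicle 2 DC → L5 → DC = 30; combined 84.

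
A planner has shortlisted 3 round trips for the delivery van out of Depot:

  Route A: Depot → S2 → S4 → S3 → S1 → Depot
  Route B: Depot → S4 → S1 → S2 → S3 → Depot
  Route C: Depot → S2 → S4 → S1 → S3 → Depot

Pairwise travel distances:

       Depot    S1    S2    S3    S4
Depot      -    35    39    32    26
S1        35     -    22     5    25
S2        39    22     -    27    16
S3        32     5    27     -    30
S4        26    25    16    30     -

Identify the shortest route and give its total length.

Route A: 39 + 16 + 30 + 5 + 35 = 125
Route B: 26 + 25 + 22 + 27 + 32 = 132
Route C: 39 + 16 + 25 + 5 + 32 = 117

Shortest is Route C, total 117.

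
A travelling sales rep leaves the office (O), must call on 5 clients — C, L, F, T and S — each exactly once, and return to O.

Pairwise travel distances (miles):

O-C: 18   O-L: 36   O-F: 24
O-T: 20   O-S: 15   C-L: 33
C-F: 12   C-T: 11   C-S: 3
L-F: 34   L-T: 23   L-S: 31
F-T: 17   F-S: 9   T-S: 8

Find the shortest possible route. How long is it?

O→C→L→F→T→S→O: 18+33+34+17+8+15 = 125
O→C→L→F→S→T→O: 18+33+34+9+8+20 = 122
O→C→L→T→F→S→O: 18+33+23+17+9+15 = 115
O→C→L→T→S→F→O: 18+33+23+8+9+24 = 115
O→C→L→S→F→T→O: 18+33+31+9+17+20 = 128
O→C→L→S→T→F→O: 18+33+31+8+17+24 = 131
O→C→F→L→T→S→O: 18+12+34+23+8+15 = 110
O→C→F→L→S→T→O: 18+12+34+31+8+20 = 123
O→C→F→T→L→S→O: 18+12+17+23+31+15 = 116
O→C→F→T→S→L→O: 18+12+17+8+31+36 = 122
O→C→F→S→L→T→O: 18+12+9+31+23+20 = 113
O→C→F→S→T→L→O: 18+12+9+8+23+36 = 106
O→C→T→L→F→S→O: 18+11+23+34+9+15 = 110
O→C→T→L→S→F→O: 18+11+23+31+9+24 = 116
… (46 more)
The minimum is 106.
One optimal route: O → C → F → S → T → L → O (or its reverse).

106 miles — the shortest possible round trip.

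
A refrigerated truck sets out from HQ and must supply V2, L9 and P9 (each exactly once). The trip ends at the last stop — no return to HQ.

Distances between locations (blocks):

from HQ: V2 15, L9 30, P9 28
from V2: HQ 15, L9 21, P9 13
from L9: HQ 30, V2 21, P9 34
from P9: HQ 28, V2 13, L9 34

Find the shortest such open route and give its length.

Shortest open route: 62 blocks.

There are 3! = 6 possible orderings.
HQ→V2→L9→P9: 15+21+34 = 70
HQ→V2→P9→L9: 15+13+34 = 62
HQ→L9→V2→P9: 30+21+13 = 64
HQ→L9→P9→V2: 30+34+13 = 77
HQ→P9→V2→L9: 28+13+21 = 62
HQ→P9→L9→V2: 28+34+21 = 83
The minimum is 62.
One shortest path: HQ → V2 → P9 → L9.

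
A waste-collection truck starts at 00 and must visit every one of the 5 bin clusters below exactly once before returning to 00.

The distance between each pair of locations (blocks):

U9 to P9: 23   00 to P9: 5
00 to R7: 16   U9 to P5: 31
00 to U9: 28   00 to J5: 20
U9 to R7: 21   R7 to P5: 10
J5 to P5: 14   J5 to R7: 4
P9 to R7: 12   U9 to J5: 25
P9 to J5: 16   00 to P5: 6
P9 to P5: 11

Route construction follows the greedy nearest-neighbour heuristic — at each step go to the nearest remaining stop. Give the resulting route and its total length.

From 00: distances to unvisited — P9=5, P5=6, R7=16, J5=20, U9=28. Nearest is P9 (5).
From P9: distances to unvisited — P5=11, R7=12, J5=16, U9=23. Nearest is P5 (11).
From P5: distances to unvisited — R7=10, J5=14, U9=31. Nearest is R7 (10).
From R7: distances to unvisited — J5=4, U9=21. Nearest is J5 (4).
From J5: distances to unvisited — U9=25. Nearest is U9 (25).
Return U9→00: 28.
Total = 5 + 11 + 10 + 4 + 25 + 28 = 83.

Nearest-neighbour total = 83 blocks; route 00 → P9 → P5 → R7 → J5 → U9 → 00.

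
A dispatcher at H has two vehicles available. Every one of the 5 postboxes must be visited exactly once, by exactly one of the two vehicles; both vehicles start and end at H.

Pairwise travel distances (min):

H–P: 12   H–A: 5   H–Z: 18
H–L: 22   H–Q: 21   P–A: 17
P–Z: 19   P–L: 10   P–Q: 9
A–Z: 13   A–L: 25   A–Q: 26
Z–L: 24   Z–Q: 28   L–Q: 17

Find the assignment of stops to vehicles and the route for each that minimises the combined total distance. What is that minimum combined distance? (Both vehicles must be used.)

There are 2^4 − 1 = 15 ways to divide the 5 stops into two non-empty groups. For each, the best each vehicle can do is its own shortest tour through its group:
  {P} + {A, Z, L, Q}: 24 + 80 = 104
  {A} + {P, Z, L, Q}: 10 + 80 = 90
  {P, A} + {Z, L, Q}: 34 + 80 = 114
  {Z} + {P, A, L, Q}: 36 + 68 = 104
  {P, Z} + {A, L, Q}: 49 + 68 = 117
  {A, Z} + {P, L, Q}: 36 + 60 = 96
  … (15 splits in total)
Best: vehicle 1 H → A → H = 10; vehicle 2 H → P → Q → L → Z → H = 80; combined 90.

90 min — the smallest possible combined total.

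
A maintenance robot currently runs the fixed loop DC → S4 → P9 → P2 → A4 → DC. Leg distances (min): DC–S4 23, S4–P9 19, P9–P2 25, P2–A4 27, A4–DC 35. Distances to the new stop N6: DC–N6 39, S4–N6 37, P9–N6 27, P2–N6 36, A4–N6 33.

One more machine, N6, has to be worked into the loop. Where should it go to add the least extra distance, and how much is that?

Insertion cost between consecutive stops i–j is d(i,N6) + d(N6,j) − d(i,j):
  between DC and S4: 39 + 37 − 23 = 53
  between S4 and P9: 37 + 27 − 19 = 45
  between P9 and P2: 27 + 36 − 25 = 38
  between P2 and A4: 36 + 33 − 27 = 42
  between A4 and DC: 33 + 39 − 35 = 37
Cheapest insertion is between A4 and DC, adding 37.
New total = 129 + 37 = 166.

Adding 37 min by placing N6 on the A4–DC leg.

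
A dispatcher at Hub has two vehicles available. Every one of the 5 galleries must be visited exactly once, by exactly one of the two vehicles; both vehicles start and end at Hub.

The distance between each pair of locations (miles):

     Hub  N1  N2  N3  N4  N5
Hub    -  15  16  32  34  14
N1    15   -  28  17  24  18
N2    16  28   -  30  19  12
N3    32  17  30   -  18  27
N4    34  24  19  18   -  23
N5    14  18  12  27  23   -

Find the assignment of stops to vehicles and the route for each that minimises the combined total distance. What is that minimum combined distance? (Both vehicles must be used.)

Try each way of splitting the stops between the two vehicles (each non-empty) and, for each split, find the best tour for each vehicle:
  {N1} + {N2, N3, N4, N5}: 30 + 94 = 124
  {N2} + {N1, N3, N4, N5}: 32 + 87 = 119
  {N1, N2} + {N3, N4, N5}: 59 + 87 = 146
  {N3} + {N1, N2, N4, N5}: 64 + 84 = 148
  {N1, N3} + {N2, N4, N5}: 64 + 72 = 136
  {N2, N3} + {N1, N4, N5}: 78 + 76 = 154
  … (15 splits in total)
  {N1, N2, N3, N4} + {N5}: 85 + 28 = 113  ← best
Best: vehicle 1 Hub → N1 → N3 → N4 → N2 → Hub = 85; vehicle 2 Hub → N5 → Hub = 28; combined 113.

113 miles — the smallest possible combined total.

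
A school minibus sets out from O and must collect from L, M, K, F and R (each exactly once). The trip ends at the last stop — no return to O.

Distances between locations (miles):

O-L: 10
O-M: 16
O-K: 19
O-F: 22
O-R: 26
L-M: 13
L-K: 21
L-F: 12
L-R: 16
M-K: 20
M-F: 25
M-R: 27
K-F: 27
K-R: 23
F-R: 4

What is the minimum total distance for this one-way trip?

There are 5! = 120 possible orderings.
O→L→M→K→F→R: 10+13+20+27+4 = 74
O→L→M→K→R→F: 10+13+20+23+4 = 70
O→L→M→F→K→R: 10+13+25+27+23 = 98
O→L→M→F→R→K: 10+13+25+4+23 = 75
O→L→M→R→K→F: 10+13+27+23+27 = 100
O→L→M→R→F→K: 10+13+27+4+27 = 81
O→L→K→M→F→R: 10+21+20+25+4 = 80
O→L→K→M→R→F: 10+21+20+27+4 = 82
O→L→K→F→M→R: 10+21+27+25+27 = 110
O→L→K→F→R→M: 10+21+27+4+27 = 89
O→L→K→R→M→F: 10+21+23+27+25 = 106
O→L→K→R→F→M: 10+21+23+4+25 = 83
O→L→F→M→K→R: 10+12+25+20+23 = 90
O→L→F→M→R→K: 10+12+25+27+23 = 97
… (106 more)
O→M→L→F→R→K: 16+13+12+4+23 = 68  ← best
The minimum is 68.
One shortest path: O → M → L → F → R → K.

Minimum one-way distance = 68 miles.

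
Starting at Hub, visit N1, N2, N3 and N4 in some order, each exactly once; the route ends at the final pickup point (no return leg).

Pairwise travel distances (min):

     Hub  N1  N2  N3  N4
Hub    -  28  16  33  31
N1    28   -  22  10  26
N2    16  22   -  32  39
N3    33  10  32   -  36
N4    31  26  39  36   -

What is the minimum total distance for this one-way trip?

There are 4! = 24 possible orderings.
Hub - N1 - N2 - N3 - N4: 28+22+32+36 = 118
Hub - N1 - N2 - N4 - N3: 28+22+39+36 = 125
Hub - N1 - N3 - N2 - N4: 28+10+32+39 = 109
Hub - N1 - N3 - N4 - N2: 28+10+36+39 = 113
Hub - N1 - N4 - N2 - N3: 28+26+39+32 = 125
Hub - N1 - N4 - N3 - N2: 28+26+36+32 = 122
Hub - N2 - N1 - N3 - N4: 16+22+10+36 = 84
Hub - N2 - N1 - N4 - N3: 16+22+26+36 = 100
Hub - N2 - N3 - N1 - N4: 16+32+10+26 = 84
Hub - N2 - N3 - N4 - N1: 16+32+36+26 = 110
Hub - N2 - N4 - N1 - N3: 16+39+26+10 = 91
Hub - N2 - N4 - N3 - N1: 16+39+36+10 = 101
Hub - N3 - N1 - N2 - N4: 33+10+22+39 = 104
Hub - N3 - N1 - N4 - N2: 33+10+26+39 = 108
… (10 more)
The minimum is 84.
One shortest path: Hub → N2 → N1 → N3 → N4.

84 min — the minimum one-way total.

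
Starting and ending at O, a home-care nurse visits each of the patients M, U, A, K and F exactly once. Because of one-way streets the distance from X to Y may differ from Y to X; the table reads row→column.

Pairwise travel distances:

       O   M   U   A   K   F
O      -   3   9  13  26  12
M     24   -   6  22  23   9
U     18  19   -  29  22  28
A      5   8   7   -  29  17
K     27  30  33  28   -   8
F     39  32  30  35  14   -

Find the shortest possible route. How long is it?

79 — the shortest possible round trip.

O → M → U → A → K → F → O: 3+6+29+29+8+39 = 114
O → M → U → A → F → K → O: 3+6+29+17+14+27 = 96
O → M → U → K → A → F → O: 3+6+22+28+17+39 = 115
O → M → U → K → F → A → O: 3+6+22+8+35+5 = 79
O → M → U → F → A → K → O: 3+6+28+35+29+27 = 128
O → M → U → F → K → A → O: 3+6+28+14+28+5 = 84
O → M → A → U → K → F → O: 3+22+7+22+8+39 = 101
O → M → A → U → F → K → O: 3+22+7+28+14+27 = 101
O → M → A → K → U → F → O: 3+22+29+33+28+39 = 154
O → M → A → K → F → U → O: 3+22+29+8+30+18 = 110
O → M → A → F → U → K → O: 3+22+17+30+22+27 = 121
O → M → A → F → K → U → O: 3+22+17+14+33+18 = 107
O → M → K → U → A → F → O: 3+23+33+29+17+39 = 144
O → M → K → U → F → A → O: 3+23+33+28+35+5 = 127
… (106 more)
The minimum is 79.
One optimal route: O → M → U → K → F → A → O.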